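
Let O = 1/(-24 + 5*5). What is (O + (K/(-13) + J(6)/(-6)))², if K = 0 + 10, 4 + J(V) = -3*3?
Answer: 34969/6084 ≈ 5.7477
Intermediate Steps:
J(V) = -13 (J(V) = -4 - 3*3 = -4 - 9 = -13)
K = 10
O = 1 (O = 1/(-24 + 25) = 1/1 = 1)
(O + (K/(-13) + J(6)/(-6)))² = (1 + (10/(-13) - 13/(-6)))² = (1 + (10*(-1/13) - 13*(-⅙)))² = (1 + (-10/13 + 13/6))² = (1 + 109/78)² = (187/78)² = 34969/6084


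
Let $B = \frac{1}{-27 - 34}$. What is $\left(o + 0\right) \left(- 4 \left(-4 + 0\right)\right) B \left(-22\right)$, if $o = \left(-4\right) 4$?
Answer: $- \frac{5632}{61} \approx -92.328$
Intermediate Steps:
$o = -16$
$B = - \frac{1}{61}$ ($B = \frac{1}{-61} = - \frac{1}{61} \approx -0.016393$)
$\left(o + 0\right) \left(- 4 \left(-4 + 0\right)\right) B \left(-22\right) = \left(-16 + 0\right) \left(- 4 \left(-4 + 0\right)\right) \left(- \frac{1}{61}\right) \left(-22\right) = - 16 \left(\left(-4\right) \left(-4\right)\right) \left(- \frac{1}{61}\right) \left(-22\right) = \left(-16\right) 16 \left(- \frac{1}{61}\right) \left(-22\right) = \left(-256\right) \left(- \frac{1}{61}\right) \left(-22\right) = \frac{256}{61} \left(-22\right) = - \frac{5632}{61}$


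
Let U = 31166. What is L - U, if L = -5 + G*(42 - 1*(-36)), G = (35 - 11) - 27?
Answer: -31405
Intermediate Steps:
G = -3 (G = 24 - 27 = -3)
L = -239 (L = -5 - 3*(42 - 1*(-36)) = -5 - 3*(42 + 36) = -5 - 3*78 = -5 - 234 = -239)
L - U = -239 - 1*31166 = -239 - 31166 = -31405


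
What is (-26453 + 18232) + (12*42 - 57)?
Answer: -7774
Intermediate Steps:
(-26453 + 18232) + (12*42 - 57) = -8221 + (504 - 57) = -8221 + 447 = -7774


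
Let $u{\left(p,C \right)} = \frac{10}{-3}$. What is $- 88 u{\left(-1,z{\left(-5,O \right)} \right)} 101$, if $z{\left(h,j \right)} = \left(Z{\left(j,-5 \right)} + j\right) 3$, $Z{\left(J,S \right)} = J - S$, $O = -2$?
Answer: $\frac{88880}{3} \approx 29627.0$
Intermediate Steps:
$z{\left(h,j \right)} = 15 + 6 j$ ($z{\left(h,j \right)} = \left(\left(j - -5\right) + j\right) 3 = \left(\left(j + 5\right) + j\right) 3 = \left(\left(5 + j\right) + j\right) 3 = \left(5 + 2 j\right) 3 = 15 + 6 j$)
$u{\left(p,C \right)} = - \frac{10}{3}$ ($u{\left(p,C \right)} = 10 \left(- \frac{1}{3}\right) = - \frac{10}{3}$)
$- 88 u{\left(-1,z{\left(-5,O \right)} \right)} 101 = \left(-88\right) \left(- \frac{10}{3}\right) 101 = \frac{880}{3} \cdot 101 = \frac{88880}{3}$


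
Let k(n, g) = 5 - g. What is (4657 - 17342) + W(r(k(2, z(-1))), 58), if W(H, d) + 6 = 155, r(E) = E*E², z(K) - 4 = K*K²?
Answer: -12536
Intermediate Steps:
z(K) = 4 + K³ (z(K) = 4 + K*K² = 4 + K³)
r(E) = E³
W(H, d) = 149 (W(H, d) = -6 + 155 = 149)
(4657 - 17342) + W(r(k(2, z(-1))), 58) = (4657 - 17342) + 149 = -12685 + 149 = -12536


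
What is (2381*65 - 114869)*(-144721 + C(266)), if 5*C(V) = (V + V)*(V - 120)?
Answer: -25770142968/5 ≈ -5.1540e+9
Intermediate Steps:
C(V) = 2*V*(-120 + V)/5 (C(V) = ((V + V)*(V - 120))/5 = ((2*V)*(-120 + V))/5 = (2*V*(-120 + V))/5 = 2*V*(-120 + V)/5)
(2381*65 - 114869)*(-144721 + C(266)) = (2381*65 - 114869)*(-144721 + (2/5)*266*(-120 + 266)) = (154765 - 114869)*(-144721 + (2/5)*266*146) = 39896*(-144721 + 77672/5) = 39896*(-645933/5) = -25770142968/5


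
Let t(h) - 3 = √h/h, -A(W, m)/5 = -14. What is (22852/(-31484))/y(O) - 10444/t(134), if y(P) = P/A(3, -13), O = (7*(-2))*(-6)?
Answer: -198312215113/56907330 + 10444*√134/1205 ≈ -3384.5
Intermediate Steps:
A(W, m) = 70 (A(W, m) = -5*(-14) = 70)
t(h) = 3 + h^(-½) (t(h) = 3 + √h/h = 3 + h^(-½))
O = 84 (O = -14*(-6) = 84)
y(P) = P/70
(22852/(-31484))/y(O) - 10444/t(134) = (22852/(-31484))/(((1/70)*84)) - 10444/(3 + 134^(-½)) = (22852*(-1/31484))/(6/5) - 10444/(3 + √134/134) = -5713/7871*⅚ - 10444/(3 + √134/134) = -28565/47226 - 10444/(3 + √134/134)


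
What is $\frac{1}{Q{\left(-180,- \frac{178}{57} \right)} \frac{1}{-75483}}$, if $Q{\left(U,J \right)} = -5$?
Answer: $\frac{75483}{5} \approx 15097.0$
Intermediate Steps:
$\frac{1}{Q{\left(-180,- \frac{178}{57} \right)} \frac{1}{-75483}} = \frac{1}{\left(-5\right) \frac{1}{-75483}} = \frac{1}{\left(-5\right) \left(- \frac{1}{75483}\right)} = \frac{1}{\frac{5}{75483}} = \frac{75483}{5}$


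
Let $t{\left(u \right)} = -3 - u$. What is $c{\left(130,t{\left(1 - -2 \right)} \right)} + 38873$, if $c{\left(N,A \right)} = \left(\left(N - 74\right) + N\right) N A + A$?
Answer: $-106213$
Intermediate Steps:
$c{\left(N,A \right)} = A + A N \left(-74 + 2 N\right)$ ($c{\left(N,A \right)} = \left(\left(-74 + N\right) + N\right) N A + A = \left(-74 + 2 N\right) N A + A = N \left(-74 + 2 N\right) A + A = A N \left(-74 + 2 N\right) + A = A + A N \left(-74 + 2 N\right)$)
$c{\left(130,t{\left(1 - -2 \right)} \right)} + 38873 = \left(-3 - \left(1 - -2\right)\right) \left(1 - 9620 + 2 \cdot 130^{2}\right) + 38873 = \left(-3 - \left(1 + 2\right)\right) \left(1 - 9620 + 2 \cdot 16900\right) + 38873 = \left(-3 - 3\right) \left(1 - 9620 + 33800\right) + 38873 = \left(-3 - 3\right) 24181 + 38873 = \left(-6\right) 24181 + 38873 = -145086 + 38873 = -106213$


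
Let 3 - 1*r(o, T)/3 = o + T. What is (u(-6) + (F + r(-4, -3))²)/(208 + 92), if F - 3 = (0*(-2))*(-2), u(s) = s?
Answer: 361/100 ≈ 3.6100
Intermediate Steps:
r(o, T) = 9 - 3*T - 3*o (r(o, T) = 9 - 3*(o + T) = 9 - 3*(T + o) = 9 + (-3*T - 3*o) = 9 - 3*T - 3*o)
F = 3 (F = 3 + (0*(-2))*(-2) = 3 + 0*(-2) = 3 + 0 = 3)
(u(-6) + (F + r(-4, -3))²)/(208 + 92) = (-6 + (3 + (9 - 3*(-3) - 3*(-4)))²)/(208 + 92) = (-6 + (3 + (9 + 9 + 12))²)/300 = (-6 + (3 + 30)²)*(1/300) = (-6 + 33²)*(1/300) = (-6 + 1089)*(1/300) = 1083*(1/300) = 361/100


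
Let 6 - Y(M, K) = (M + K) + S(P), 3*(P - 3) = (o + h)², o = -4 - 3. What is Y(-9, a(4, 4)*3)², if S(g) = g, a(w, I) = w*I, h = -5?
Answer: 7056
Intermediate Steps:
o = -7
P = 51 (P = 3 + (-7 - 5)²/3 = 3 + (⅓)*(-12)² = 3 + (⅓)*144 = 3 + 48 = 51)
a(w, I) = I*w
Y(M, K) = -45 - K - M (Y(M, K) = 6 - ((M + K) + 51) = 6 - ((K + M) + 51) = 6 - (51 + K + M) = 6 + (-51 - K - M) = -45 - K - M)
Y(-9, a(4, 4)*3)² = (-45 - 4*4*3 - 1*(-9))² = (-45 - 16*3 + 9)² = (-45 - 1*48 + 9)² = (-45 - 48 + 9)² = (-84)² = 7056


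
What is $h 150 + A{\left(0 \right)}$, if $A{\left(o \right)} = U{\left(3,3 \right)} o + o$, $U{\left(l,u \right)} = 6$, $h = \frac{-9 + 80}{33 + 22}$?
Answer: $\frac{2130}{11} \approx 193.64$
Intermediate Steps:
$h = \frac{71}{55} \approx 1.2909$
$A{\left(o \right)} = 7 o$ ($A{\left(o \right)} = 6 o + o = 7 o$)
$h 150 + A{\left(0 \right)} = \frac{71}{55} \cdot 150 + 7 \cdot 0 = \frac{2130}{11} + 0 = \frac{2130}{11}$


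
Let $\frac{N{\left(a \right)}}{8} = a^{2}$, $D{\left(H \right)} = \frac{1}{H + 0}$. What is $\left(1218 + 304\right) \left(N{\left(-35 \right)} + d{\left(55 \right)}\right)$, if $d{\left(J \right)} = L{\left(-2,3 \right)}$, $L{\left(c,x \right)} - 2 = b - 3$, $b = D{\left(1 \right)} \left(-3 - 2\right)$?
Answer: $14906468$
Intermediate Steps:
$D{\left(H \right)} = \frac{1}{H}$
$b = -5$ ($b = \frac{-3 - 2}{1} = 1 \left(-5\right) = -5$)
$L{\left(c,x \right)} = -6$ ($L{\left(c,x \right)} = 2 - 8 = -6$)
$d{\left(J \right)} = -6$
$N{\left(a \right)} = 8 a^{2}$
$\left(1218 + 304\right) \left(N{\left(-35 \right)} + d{\left(55 \right)}\right) = \left(1218 + 304\right) \left(8 \left(-35\right)^{2} - 6\right) = 1522 \left(8 \cdot 1225 - 6\right) = 1522 \left(9800 - 6\right) = 1522 \cdot 9794 = 14906468$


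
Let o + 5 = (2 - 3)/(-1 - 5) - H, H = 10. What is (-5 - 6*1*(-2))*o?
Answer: -623/6 ≈ -103.83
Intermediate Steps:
o = -89/6 (o = -5 + ((2 - 3)/(-1 - 5) - 1*10) = -5 + (-1/(-6) - 10) = -5 + (-1*(-⅙) - 10) = -5 + (⅙ - 10) = -5 - 59/6 = -89/6 ≈ -14.833)
(-5 - 6*1*(-2))*o = (-5 - 6*1*(-2))*(-89/6) = (-5 - 6*(-2))*(-89/6) = (-5 - 1*(-12))*(-89/6) = (-5 + 12)*(-89/6) = 7*(-89/6) = -623/6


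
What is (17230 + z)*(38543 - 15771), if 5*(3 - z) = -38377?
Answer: 2836070424/5 ≈ 5.6721e+8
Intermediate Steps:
z = 38392/5 (z = 3 - ⅕*(-38377) = 3 + 38377/5 = 38392/5 ≈ 7678.4)
(17230 + z)*(38543 - 15771) = (17230 + 38392/5)*(38543 - 15771) = (124542/5)*22772 = 2836070424/5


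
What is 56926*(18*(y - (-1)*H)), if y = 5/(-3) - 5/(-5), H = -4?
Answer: -4781784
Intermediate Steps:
y = -⅔ (y = 5*(-⅓) - 5*(-⅕) = -5/3 + 1 = -⅔ ≈ -0.66667)
56926*(18*(y - (-1)*H)) = 56926*(18*(-⅔ - (-1)*(-4))) = 56926*(18*(-⅔ - 1*4)) = 56926*(18*(-⅔ - 4)) = 56926*(18*(-14/3)) = 56926*(-84) = -4781784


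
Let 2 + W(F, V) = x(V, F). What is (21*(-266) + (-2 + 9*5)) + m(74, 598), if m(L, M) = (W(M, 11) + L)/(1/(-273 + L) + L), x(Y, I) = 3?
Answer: -3264230/589 ≈ -5542.0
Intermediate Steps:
W(F, V) = 1 (W(F, V) = -2 + 3 = 1)
m(L, M) = (1 + L)/(L + 1/(-273 + L)) (m(L, M) = (1 + L)/(1/(-273 + L) + L) = (1 + L)/(L + 1/(-273 + L)))
(21*(-266) + (-2 + 9*5)) + m(74, 598) = (21*(-266) + (-2 + 9*5)) + (-273 + 74² - 272*74)/(1 + 74² - 273*74) = (-5586 + (-2 + 45)) + (-273 + 5476 - 20128)/(1 + 5476 - 20202) = (-5586 + 43) - 14925/(-14725) = -5543 - 1/14725*(-14925) = -5543 + 597/589 = -3264230/589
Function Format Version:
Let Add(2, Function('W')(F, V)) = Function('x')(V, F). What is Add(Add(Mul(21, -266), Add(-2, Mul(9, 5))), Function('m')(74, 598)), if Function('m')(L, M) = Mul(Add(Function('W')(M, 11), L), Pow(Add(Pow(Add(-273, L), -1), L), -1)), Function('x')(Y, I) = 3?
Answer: Rational(-3264230, 589) ≈ -5542.0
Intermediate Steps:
Function('W')(F, V) = 1 (Function('W')(F, V) = Add(-2, 3) = 1)
Function('m')(L, M) = Mul(Pow(Add(L, Pow(Add(-273, L), -1)), -1), Add(1, L)) (Function('m')(L, M) = Mul(Add(1, L), Pow(Add(Pow(Add(-273, L), -1), L), -1)) = Mul(Add(1, L), Pow(Add(L, Pow(Add(-273, L), -1)), -1)) = Mul(Pow(Add(L, Pow(Add(-273, L), -1)), -1), Add(1, L)))
Add(Add(Mul(21, -266), Add(-2, Mul(9, 5))), Function('m')(74, 598)) = Add(Add(Mul(21, -266), Add(-2, Mul(9, 5))), Mul(Pow(Add(1, Pow(74, 2), Mul(-273, 74)), -1), Add(-273, Pow(74, 2), Mul(-272, 74)))) = Add(Add(-5586, Add(-2, 45)), Mul(Pow(Add(1, 5476, -20202), -1), Add(-273, 5476, -20128))) = Add(Add(-5586, 43), Mul(Pow(-14725, -1), -14925)) = Add(-5543, Mul(Rational(-1, 14725), -14925)) = Add(-5543, Rational(597, 589)) = Rational(-3264230, 589)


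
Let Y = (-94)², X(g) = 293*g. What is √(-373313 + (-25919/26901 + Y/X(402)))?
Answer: I*√236078943519772644026/25147311 ≈ 610.99*I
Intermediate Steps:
Y = 8836
√(-373313 + (-25919/26901 + Y/X(402))) = √(-373313 + (-25919/26901 + 8836/((293*402)))) = √(-373313 + (-25919*1/26901 + 8836/117786)) = √(-373313 + (-25919/26901 + 8836*(1/117786))) = √(-373313 + (-25919/26901 + 4418/58893)) = √(-373313 - 469199683/528093531) = √(-197144649537886/528093531) = I*√236078943519772644026/25147311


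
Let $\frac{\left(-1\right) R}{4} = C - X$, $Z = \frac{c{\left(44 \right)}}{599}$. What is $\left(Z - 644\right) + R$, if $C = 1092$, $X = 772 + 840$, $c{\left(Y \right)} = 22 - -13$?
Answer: $\frac{860199}{599} \approx 1436.1$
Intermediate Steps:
$c{\left(Y \right)} = 35$ ($c{\left(Y \right)} = 22 + 13 = 35$)
$X = 1612$
$Z = \frac{35}{599} \approx 0.058431$
$R = 2080$ ($R = - 4 \left(1092 - 1612\right) = \left(-4\right) \left(-520\right) = 2080$)
$\left(Z - 644\right) + R = \left(\frac{35}{599} - 644\right) + 2080 = - \frac{385721}{599} + 2080 = \frac{860199}{599}$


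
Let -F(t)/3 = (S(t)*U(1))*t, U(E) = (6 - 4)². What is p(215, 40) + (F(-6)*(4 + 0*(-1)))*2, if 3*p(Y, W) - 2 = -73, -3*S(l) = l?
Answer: 3385/3 ≈ 1128.3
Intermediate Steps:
S(l) = -l/3
p(Y, W) = -71/3 (p(Y, W) = ⅔ + (⅓)*(-73) = ⅔ - 73/3 = -71/3)
U(E) = 4 (U(E) = 2² = 4)
F(t) = 4*t² (F(t) = -3*-t/3*4*t = -3*(-4*t/3)*t = -(-4)*t² = 4*t²)
p(215, 40) + (F(-6)*(4 + 0*(-1)))*2 = -71/3 + ((4*(-6)²)*(4 + 0*(-1)))*2 = -71/3 + ((4*36)*(4 + 0))*2 = -71/3 + (144*4)*2 = -71/3 + 576*2 = -71/3 + 1152 = 3385/3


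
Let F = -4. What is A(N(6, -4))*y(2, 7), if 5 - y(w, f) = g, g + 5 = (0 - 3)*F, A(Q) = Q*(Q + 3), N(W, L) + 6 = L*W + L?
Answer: -2108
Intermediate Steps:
N(W, L) = -6 + L + L*W (N(W, L) = -6 + (L*W + L) = -6 + (L + L*W) = -6 + L + L*W)
A(Q) = Q*(3 + Q)
g = 7 (g = -5 + (0 - 3)*(-4) = -5 - 3*(-4) = -5 + 12 = 7)
y(w, f) = -2 (y(w, f) = 5 - 1*7 = 5 - 7 = -2)
A(N(6, -4))*y(2, 7) = ((-6 - 4 - 4*6)*(3 + (-6 - 4 - 4*6)))*(-2) = ((-6 - 4 - 24)*(3 + (-6 - 4 - 24)))*(-2) = -34*(3 - 34)*(-2) = -34*(-31)*(-2) = 1054*(-2) = -2108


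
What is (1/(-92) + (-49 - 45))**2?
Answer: 74805201/8464 ≈ 8838.0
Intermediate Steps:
(1/(-92) + (-49 - 45))**2 = (-1/92 - 94)**2 = (-8649/92)**2 = 74805201/8464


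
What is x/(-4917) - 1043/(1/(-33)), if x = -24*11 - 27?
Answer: 56412838/1639 ≈ 34419.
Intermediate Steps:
x = -291 (x = -264 - 27 = -291)
x/(-4917) - 1043/(1/(-33)) = -291/(-4917) - 1043/(1/(-33)) = -291*(-1/4917) - 1043/(-1/33) = 97/1639 - 1043*(-33) = 97/1639 + 34419 = 56412838/1639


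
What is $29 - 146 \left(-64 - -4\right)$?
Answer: $8789$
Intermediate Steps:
$29 - 146 \left(-64 - -4\right) = 29 - 146 \left(-64 + 4\right) = 29 - -8760 = 29 + 8760 = 8789$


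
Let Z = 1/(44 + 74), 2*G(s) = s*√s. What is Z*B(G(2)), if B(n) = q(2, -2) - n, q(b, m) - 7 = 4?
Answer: 11/118 - √2/118 ≈ 0.081236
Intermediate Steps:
q(b, m) = 11 (q(b, m) = 7 + 4 = 11)
G(s) = s^(3/2)/2 (G(s) = (s*√s)/2 = s^(3/2)/2)
Z = 1/118 ≈ 0.0084746
B(n) = 11 - n
Z*B(G(2)) = (11 - 2^(3/2)/2)/118 = (11 - 2*√2/2)/118 = (11 - √2)/118 = 11/118 - √2/118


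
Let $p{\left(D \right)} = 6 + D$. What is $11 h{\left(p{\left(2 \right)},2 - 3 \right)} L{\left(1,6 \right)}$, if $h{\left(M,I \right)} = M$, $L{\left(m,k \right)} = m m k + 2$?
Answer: $704$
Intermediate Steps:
$L{\left(m,k \right)} = 2 + k m^{2}$ ($L{\left(m,k \right)} = m^{2} k + 2 = k m^{2} + 2 = 2 + k m^{2}$)
$11 h{\left(p{\left(2 \right)},2 - 3 \right)} L{\left(1,6 \right)} = 11 \left(6 + 2\right) \left(2 + 6 \cdot 1^{2}\right) = 11 \cdot 8 \left(2 + 6 \cdot 1\right) = 88 \left(2 + 6\right) = 88 \cdot 8 = 704$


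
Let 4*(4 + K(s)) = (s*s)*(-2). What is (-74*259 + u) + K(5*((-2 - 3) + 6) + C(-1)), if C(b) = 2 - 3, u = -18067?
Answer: -37245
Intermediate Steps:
C(b) = -1
K(s) = -4 - s**2/2 (K(s) = -4 + ((s*s)*(-2))/4 = -4 + (s**2*(-2))/4 = -4 + (-2*s**2)/4 = -4 - s**2/2)
(-74*259 + u) + K(5*((-2 - 3) + 6) + C(-1)) = (-74*259 - 18067) + (-4 - (5*((-2 - 3) + 6) - 1)**2/2) = (-19166 - 18067) + (-4 - (5*(-5 + 6) - 1)**2/2) = -37233 + (-4 - (5*1 - 1)**2/2) = -37233 + (-4 - (5 - 1)**2/2) = -37233 + (-4 - 1/2*4**2) = -37233 + (-4 - 1/2*16) = -37233 + (-4 - 8) = -37233 - 12 = -37245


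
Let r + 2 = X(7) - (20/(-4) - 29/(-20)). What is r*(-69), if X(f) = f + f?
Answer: -21459/20 ≈ -1072.9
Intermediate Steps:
X(f) = 2*f
r = 311/20 (r = -2 + (2*7 - (20/(-4) - 29/(-20))) = -2 + (14 - (20*(-1/4) - 29*(-1/20))) = -2 + (14 - (-5 + 29/20)) = -2 + (14 - 1*(-71/20)) = -2 + (14 + 71/20) = -2 + 351/20 = 311/20 ≈ 15.550)
r*(-69) = (311/20)*(-69) = -21459/20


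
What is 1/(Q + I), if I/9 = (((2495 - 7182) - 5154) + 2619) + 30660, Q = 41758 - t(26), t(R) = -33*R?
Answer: 1/253558 ≈ 3.9439e-6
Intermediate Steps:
Q = 42616 (Q = 41758 - (-33)*26 = 41758 - 1*(-858) = 41758 + 858 = 42616)
I = 210942 (I = 9*((((2495 - 7182) - 5154) + 2619) + 30660) = 9*(((-4687 - 5154) + 2619) + 30660) = 9*((-9841 + 2619) + 30660) = 9*(-7222 + 30660) = 9*23438 = 210942)
1/(Q + I) = 1/(42616 + 210942) = 1/253558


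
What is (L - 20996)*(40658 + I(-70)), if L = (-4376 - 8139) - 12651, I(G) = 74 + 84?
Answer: -1884148192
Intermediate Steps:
I(G) = 158
L = -25166 (L = -12515 - 12651 = -25166)
(L - 20996)*(40658 + I(-70)) = (-25166 - 20996)*(40658 + 158) = -46162*40816 = -1884148192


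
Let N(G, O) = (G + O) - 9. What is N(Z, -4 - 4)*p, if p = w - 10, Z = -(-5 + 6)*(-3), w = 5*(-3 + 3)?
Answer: 140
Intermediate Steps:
w = 0 (w = 5*0 = 0)
Z = 3 (Z = -(-3) = -1*(-3) = 3)
N(G, O) = -9 + G + O
p = -10 (p = 0 - 10 = -10)
N(Z, -4 - 4)*p = (-9 + 3 + (-4 - 4))*(-10) = (-9 + 3 - 8)*(-10) = -14*(-10) = 140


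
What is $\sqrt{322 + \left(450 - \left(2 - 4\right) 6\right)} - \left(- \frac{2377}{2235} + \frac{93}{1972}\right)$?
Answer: $\frac{127887349}{4407420} \approx 29.016$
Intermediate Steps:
$\sqrt{322 + \left(450 - \left(2 - 4\right) 6\right)} - \left(- \frac{2377}{2235} + \frac{93}{1972}\right) = \sqrt{322 + \left(450 - \left(-2\right) 6\right)} - - \frac{4479589}{4407420} = \sqrt{322 + \left(450 - -12\right)} + \left(\frac{2377}{2235} - \frac{93}{1972}\right) = \sqrt{322 + \left(450 + 12\right)} + \frac{4479589}{4407420} = \sqrt{322 + 462} + \frac{4479589}{4407420} = \sqrt{784} + \frac{4479589}{4407420} = 28 + \frac{4479589}{4407420} = \frac{127887349}{4407420}$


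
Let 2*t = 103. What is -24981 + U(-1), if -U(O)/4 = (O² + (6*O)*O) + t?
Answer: -25215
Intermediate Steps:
t = 103/2 (t = (½)*103 = 103/2 ≈ 51.500)
U(O) = -206 - 28*O² (U(O) = -4*((O² + (6*O)*O) + 103/2) = -4*((O² + 6*O²) + 103/2) = -4*(7*O² + 103/2) = -4*(103/2 + 7*O²) = -206 - 28*O²)
-24981 + U(-1) = -24981 + (-206 - 28*(-1)²) = -24981 + (-206 - 28*1) = -24981 + (-206 - 28) = -24981 - 234 = -25215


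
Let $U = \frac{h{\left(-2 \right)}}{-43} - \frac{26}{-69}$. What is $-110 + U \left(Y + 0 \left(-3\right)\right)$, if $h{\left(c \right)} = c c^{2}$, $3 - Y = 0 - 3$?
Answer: $- \frac{105450}{989} \approx -106.62$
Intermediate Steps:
$Y = 6$ ($Y = 3 - \left(0 - 3\right) = 3 - -3 = 3 + 3 = 6$)
$h{\left(c \right)} = c^{3}$
$U = \frac{1670}{2967}$ ($U = \frac{\left(-2\right)^{3}}{-43} - \frac{26}{-69} = \left(-8\right) \left(- \frac{1}{43}\right) - - \frac{26}{69} = \frac{8}{43} + \frac{26}{69} = \frac{1670}{2967} \approx 0.56286$)
$-110 + U \left(Y + 0 \left(-3\right)\right) = -110 + \frac{1670 \left(6 + 0 \left(-3\right)\right)}{2967} = -110 + \frac{1670 \left(6 + 0\right)}{2967} = -110 + \frac{1670}{2967} \cdot 6 = -110 + \frac{3340}{989} = - \frac{105450}{989}$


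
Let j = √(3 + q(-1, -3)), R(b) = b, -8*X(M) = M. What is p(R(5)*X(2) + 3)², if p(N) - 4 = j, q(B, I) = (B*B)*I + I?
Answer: (4 + I*√3)² ≈ 13.0 + 13.856*I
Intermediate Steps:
q(B, I) = I + I*B² (q(B, I) = B²*I + I = I*B² + I = I + I*B²)
X(M) = -M/8
j = I*√3 (j = √(3 - 3*(1 + (-1)²)) = √(3 - 3*(1 + 1)) = √(3 - 3*2) = √(3 - 6) = √(-3) = I*√3 ≈ 1.732*I)
p(N) = 4 + I*√3
p(R(5)*X(2) + 3)² = (4 + I*√3)²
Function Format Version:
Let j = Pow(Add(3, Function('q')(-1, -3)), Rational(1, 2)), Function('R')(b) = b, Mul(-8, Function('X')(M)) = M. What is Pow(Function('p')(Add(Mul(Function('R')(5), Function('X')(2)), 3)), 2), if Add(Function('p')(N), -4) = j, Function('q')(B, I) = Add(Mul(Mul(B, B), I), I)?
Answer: Pow(Add(4, Mul(I, Pow(3, Rational(1, 2)))), 2) ≈ Add(13.000, Mul(13.856, I))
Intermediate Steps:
Function('q')(B, I) = Add(I, Mul(I, Pow(B, 2))) (Function('q')(B, I) = Add(Mul(Pow(B, 2), I), I) = Add(Mul(I, Pow(B, 2)), I) = Add(I, Mul(I, Pow(B, 2))))
Function('X')(M) = Mul(Rational(-1, 8), M)
j = Mul(I, Pow(3, Rational(1, 2))) (j = Pow(Add(3, Mul(-3, Add(1, Pow(-1, 2)))), Rational(1, 2)) = Pow(Add(3, Mul(-3, Add(1, 1))), Rational(1, 2)) = Pow(Add(3, Mul(-3, 2)), Rational(1, 2)) = Pow(Add(3, -6), Rational(1, 2)) = Pow(-3, Rational(1, 2)) = Mul(I, Pow(3, Rational(1, 2))) ≈ Mul(1.7320, I))
Function('p')(N) = Add(4, Mul(I, Pow(3, Rational(1, 2))))
Pow(Function('p')(Add(Mul(Function('R')(5), Function('X')(2)), 3)), 2) = Pow(Add(4, Mul(I, Pow(3, Rational(1, 2)))), 2)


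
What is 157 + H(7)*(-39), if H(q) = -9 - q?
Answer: 781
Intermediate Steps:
157 + H(7)*(-39) = 157 + (-9 - 1*7)*(-39) = 157 + (-9 - 7)*(-39) = 157 - 16*(-39) = 157 + 624 = 781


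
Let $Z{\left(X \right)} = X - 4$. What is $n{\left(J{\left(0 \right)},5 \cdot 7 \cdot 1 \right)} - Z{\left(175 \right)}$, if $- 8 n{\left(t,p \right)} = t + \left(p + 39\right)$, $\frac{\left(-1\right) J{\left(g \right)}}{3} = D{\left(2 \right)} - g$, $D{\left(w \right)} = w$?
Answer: $- \frac{359}{2} \approx -179.5$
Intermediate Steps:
$Z{\left(X \right)} = -4 + X$ ($Z{\left(X \right)} = X - 4 = -4 + X$)
$J{\left(g \right)} = -6 + 3 g$ ($J{\left(g \right)} = - 3 \left(2 - g\right) = -6 + 3 g$)
$n{\left(t,p \right)} = - \frac{39}{8} - \frac{p}{8} - \frac{t}{8}$ ($n{\left(t,p \right)} = - \frac{t + \left(p + 39\right)}{8} = - \frac{t + \left(39 + p\right)}{8} = - \frac{39 + p + t}{8} = - \frac{39}{8} - \frac{p}{8} - \frac{t}{8}$)
$n{\left(J{\left(0 \right)},5 \cdot 7 \cdot 1 \right)} - Z{\left(175 \right)} = \left(- \frac{39}{8} - \frac{5 \cdot 7 \cdot 1}{8} - \frac{-6 + 3 \cdot 0}{8}\right) - \left(-4 + 175\right) = \left(- \frac{39}{8} - \frac{35 \cdot 1}{8} - \frac{-6 + 0}{8}\right) - 171 = \left(- \frac{39}{8} - \frac{35}{8} - - \frac{3}{4}\right) - 171 = \left(- \frac{39}{8} - \frac{35}{8} + \frac{3}{4}\right) - 171 = - \frac{17}{2} - 171 = - \frac{359}{2}$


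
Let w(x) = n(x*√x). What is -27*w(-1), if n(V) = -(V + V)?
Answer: -54*I ≈ -54.0*I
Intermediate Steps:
n(V) = -2*V
w(x) = -2*x^(3/2) (w(x) = -2*x*√x = -2*x^(3/2))
-27*w(-1) = -(-54)*(-1)^(3/2) = -(-54)*(-I) = -54*I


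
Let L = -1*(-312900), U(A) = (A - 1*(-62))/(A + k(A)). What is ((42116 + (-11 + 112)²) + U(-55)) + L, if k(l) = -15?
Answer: 3652169/10 ≈ 3.6522e+5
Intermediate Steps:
U(A) = (62 + A)/(-15 + A) (U(A) = (A - 1*(-62))/(A - 15) = (A + 62)/(-15 + A) = (62 + A)/(-15 + A))
L = 312900
((42116 + (-11 + 112)²) + U(-55)) + L = ((42116 + (-11 + 112)²) + (62 - 55)/(-15 - 55)) + 312900 = ((42116 + 101²) + 7/(-70)) + 312900 = ((42116 + 10201) - 1/70*7) + 312900 = (52317 - ⅒) + 312900 = 523169/10 + 312900 = 3652169/10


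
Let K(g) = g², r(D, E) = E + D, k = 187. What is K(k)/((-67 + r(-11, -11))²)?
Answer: 34969/7921 ≈ 4.4147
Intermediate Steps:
r(D, E) = D + E
K(k)/((-67 + r(-11, -11))²) = 187²/((-67 + (-11 - 11))²) = 34969/((-67 - 22)²) = 34969/((-89)²) = 34969/7921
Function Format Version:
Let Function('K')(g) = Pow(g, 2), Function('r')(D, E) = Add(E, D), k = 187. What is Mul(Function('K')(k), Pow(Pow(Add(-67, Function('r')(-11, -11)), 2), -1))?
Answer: Rational(34969, 7921) ≈ 4.4147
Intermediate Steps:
Function('r')(D, E) = Add(D, E)
Mul(Function('K')(k), Pow(Pow(Add(-67, Function('r')(-11, -11)), 2), -1)) = Mul(Pow(187, 2), Pow(Pow(Add(-67, Add(-11, -11)), 2), -1)) = Mul(34969, Pow(Pow(Add(-67, -22), 2), -1)) = Mul(34969, Pow(Pow(-89, 2), -1)) = Mul(34969, Pow(7921, -1)) = Mul(34969, Rational(1, 7921)) = Rational(34969, 7921)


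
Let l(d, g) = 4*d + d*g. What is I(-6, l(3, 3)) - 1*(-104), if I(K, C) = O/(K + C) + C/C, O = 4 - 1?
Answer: 526/5 ≈ 105.20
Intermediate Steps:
O = 3
I(K, C) = 1 + 3/(C + K) (I(K, C) = 3/(K + C) + C/C = 3/(C + K) + 1 = 1 + 3/(C + K))
I(-6, l(3, 3)) - 1*(-104) = (3 + 3*(4 + 3) - 6)/(3*(4 + 3) - 6) - 1*(-104) = (3 + 3*7 - 6)/(3*7 - 6) + 104 = (3 + 21 - 6)/(21 - 6) + 104 = 18/15 + 104 = (1/15)*18 + 104 = 6/5 + 104 = 526/5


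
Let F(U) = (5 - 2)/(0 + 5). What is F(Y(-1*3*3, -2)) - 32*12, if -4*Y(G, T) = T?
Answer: -1917/5 ≈ -383.40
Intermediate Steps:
Y(G, T) = -T/4
F(U) = ⅗ (F(U) = 3/5 = 3*(⅕) = ⅗)
F(Y(-1*3*3, -2)) - 32*12 = ⅗ - 32*12 = ⅗ - 384 = -1917/5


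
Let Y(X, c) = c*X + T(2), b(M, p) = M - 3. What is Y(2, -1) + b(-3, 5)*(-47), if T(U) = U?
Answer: 282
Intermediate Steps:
b(M, p) = -3 + M
Y(X, c) = 2 + X*c (Y(X, c) = c*X + 2 = X*c + 2 = 2 + X*c)
Y(2, -1) + b(-3, 5)*(-47) = (2 + 2*(-1)) + (-3 - 3)*(-47) = (2 - 2) - 6*(-47) = 0 + 282 = 282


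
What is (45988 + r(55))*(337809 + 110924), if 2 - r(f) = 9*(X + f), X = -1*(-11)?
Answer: 20370683268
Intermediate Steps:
X = 11
r(f) = -97 - 9*f (r(f) = 2 - 9*(11 + f) = 2 - (99 + 9*f) = 2 + (-99 - 9*f) = -97 - 9*f)
(45988 + r(55))*(337809 + 110924) = (45988 + (-97 - 9*55))*(337809 + 110924) = (45988 + (-97 - 495))*448733 = (45988 - 592)*448733 = 45396*448733 = 20370683268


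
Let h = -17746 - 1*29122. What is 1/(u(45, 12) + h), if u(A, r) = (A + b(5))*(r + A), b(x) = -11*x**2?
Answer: -1/59978 ≈ -1.6673e-5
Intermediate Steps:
u(A, r) = (-275 + A)*(A + r) (u(A, r) = (A - 11*5**2)*(r + A) = (A - 11*25)*(A + r) = (A - 275)*(A + r) = (-275 + A)*(A + r))
h = -46868 (h = -17746 - 29122 = -46868)
1/(u(45, 12) + h) = 1/((45**2 - 275*45 - 275*12 + 45*12) - 46868) = 1/((2025 - 12375 - 3300 + 540) - 46868) = 1/(-13110 - 46868) = 1/(-59978) = -1/59978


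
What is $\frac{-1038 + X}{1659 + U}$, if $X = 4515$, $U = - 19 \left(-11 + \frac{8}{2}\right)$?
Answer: $\frac{3477}{1792} \approx 1.9403$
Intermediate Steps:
$U = 133$ ($U = - 19 \left(-11 + 8 \cdot \frac{1}{2}\right) = - 19 \left(-11 + 4\right) = \left(-19\right) \left(-7\right) = 133$)
$\frac{-1038 + X}{1659 + U} = \frac{-1038 + 4515}{1659 + 133} = \frac{3477}{1792}$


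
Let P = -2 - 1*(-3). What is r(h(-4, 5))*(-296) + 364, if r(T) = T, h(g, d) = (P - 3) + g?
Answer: 2140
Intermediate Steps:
P = 1 (P = -2 + 3 = 1)
h(g, d) = -2 + g (h(g, d) = (1 - 3) + g = -2 + g)
r(h(-4, 5))*(-296) + 364 = (-2 - 4)*(-296) + 364 = -6*(-296) + 364 = 1776 + 364 = 2140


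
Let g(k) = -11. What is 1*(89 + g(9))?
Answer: 78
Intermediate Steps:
1*(89 + g(9)) = 1*(89 - 11) = 1*78 = 78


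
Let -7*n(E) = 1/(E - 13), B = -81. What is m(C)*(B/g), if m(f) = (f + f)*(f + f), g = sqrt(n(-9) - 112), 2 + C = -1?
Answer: 972*I*sqrt(2656038)/5749 ≈ 275.54*I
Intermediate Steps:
C = -3 (C = -2 - 1 = -3)
n(E) = -1/(7*(-13 + E)) (n(E) = -1/(7*(E - 13)) = -1/(7*(-13 + E)))
g = I*sqrt(2656038)/154 (g = sqrt(-1/(-91 + 7*(-9)) - 112) = sqrt(-1/(-91 - 63) - 112) = sqrt(-1/(-154) - 112) = sqrt(-1*(-1/154) - 112) = sqrt(1/154 - 112) = sqrt(-17247/154) = I*sqrt(2656038)/154 ≈ 10.583*I)
m(f) = 4*f**2 (m(f) = (2*f)*(2*f) = 4*f**2)
m(C)*(B/g) = (4*(-3)**2)*(-81*(-I*sqrt(2656038)/17247)) = (4*9)*(-(-27)*I*sqrt(2656038)/5749) = 36*(27*I*sqrt(2656038)/5749) = 972*I*sqrt(2656038)/5749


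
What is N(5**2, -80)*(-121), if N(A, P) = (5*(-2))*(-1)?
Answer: -1210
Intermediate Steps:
N(A, P) = 10 (N(A, P) = -10*(-1) = 10)
N(5**2, -80)*(-121) = 10*(-121) = -1210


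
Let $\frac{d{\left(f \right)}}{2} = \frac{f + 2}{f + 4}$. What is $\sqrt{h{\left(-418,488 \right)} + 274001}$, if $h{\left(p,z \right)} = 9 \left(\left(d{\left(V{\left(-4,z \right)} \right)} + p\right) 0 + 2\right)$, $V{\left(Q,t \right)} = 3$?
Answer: $\sqrt{274019} \approx 523.47$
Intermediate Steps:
$d{\left(f \right)} = \frac{2 \left(2 + f\right)}{4 + f}$ ($d{\left(f \right)} = 2 \frac{f + 2}{f + 4} = 2 \frac{2 + f}{4 + f} = \frac{2 \left(2 + f\right)}{4 + f}$)
$h{\left(p,z \right)} = 18$ ($h{\left(p,z \right)} = 9 \left(\left(\frac{2 \left(2 + 3\right)}{4 + 3} + p\right) 0 + 2\right) = 9 \left(\left(2 \cdot \frac{1}{7} \cdot 5 + p\right) 0 + 2\right) = 9 \left(\left(\frac{10}{7} + p\right) 0 + 2\right) = 9 \left(0 + 2\right) = 9 \cdot 2 = 18$)
$\sqrt{h{\left(-418,488 \right)} + 274001} = \sqrt{18 + 274001} = \sqrt{274019}$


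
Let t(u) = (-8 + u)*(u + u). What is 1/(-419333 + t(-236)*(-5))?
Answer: -1/995173 ≈ -1.0048e-6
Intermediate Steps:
t(u) = 2*u*(-8 + u) (t(u) = (-8 + u)*(2*u) = 2*u*(-8 + u))
1/(-419333 + t(-236)*(-5)) = 1/(-419333 + (2*(-236)*(-8 - 236))*(-5)) = 1/(-419333 + (2*(-236)*(-244))*(-5)) = 1/(-419333 + 115168*(-5)) = 1/(-419333 - 575840) = 1/(-995173) = -1/995173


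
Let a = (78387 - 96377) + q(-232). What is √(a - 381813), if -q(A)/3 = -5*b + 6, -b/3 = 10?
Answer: I*√400271 ≈ 632.67*I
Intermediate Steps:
b = -30 (b = -3*10 = -30)
q(A) = -468 (q(A) = -3*(-5*(-30) + 6) = -3*(150 + 6) = -3*156 = -468)
a = -18458 (a = (78387 - 96377) - 468 = -17990 - 468 = -18458)
√(a - 381813) = √(-18458 - 381813) = √(-400271) = I*√400271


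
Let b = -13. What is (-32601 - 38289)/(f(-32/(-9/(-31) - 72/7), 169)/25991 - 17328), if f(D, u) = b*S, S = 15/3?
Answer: 1842501990/450372113 ≈ 4.0911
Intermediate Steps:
S = 5 (S = 15*(1/3) = 5)
f(D, u) = -65 (f(D, u) = -13*5 = -65)
(-32601 - 38289)/(f(-32/(-9/(-31) - 72/7), 169)/25991 - 17328) = (-32601 - 38289)/(-65/25991 - 17328) = -70890/(-65*1/25991 - 17328) = -70890/(-65/25991 - 17328) = -70890/(-450372113/25991) = -70890*(-25991/450372113) = 1842501990/450372113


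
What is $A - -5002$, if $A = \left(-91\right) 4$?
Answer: $4638$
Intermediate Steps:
$A = -364$
$A - -5002 = -364 - -5002 = -364 + 5002 = 4638$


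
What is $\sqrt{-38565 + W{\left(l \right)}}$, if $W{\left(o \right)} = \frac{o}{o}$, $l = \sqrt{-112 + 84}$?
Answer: $2 i \sqrt{9641} \approx 196.38 i$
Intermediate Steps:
$l = 2 i \sqrt{7}$ ($l = \sqrt{-28} = 2 i \sqrt{7} \approx 5.2915 i$)
$W{\left(o \right)} = 1$
$\sqrt{-38565 + W{\left(l \right)}} = \sqrt{-38565 + 1} = \sqrt{-38564} = 2 i \sqrt{9641}$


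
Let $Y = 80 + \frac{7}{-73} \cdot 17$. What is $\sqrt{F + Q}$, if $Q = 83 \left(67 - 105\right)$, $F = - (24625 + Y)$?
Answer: $\frac{2 i \sqrt{37112981}}{73} \approx 166.91 i$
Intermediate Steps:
$Y = \frac{5721}{73}$ ($Y = 80 + 7 \left(- \frac{1}{73}\right) 17 = 80 - \frac{119}{73} = \frac{5721}{73} \approx 78.37$)
$F = - \frac{1803346}{73}$ ($F = - (24625 + \frac{5721}{73}) = \left(-1\right) \frac{1803346}{73} = - \frac{1803346}{73} \approx -24703.0$)
$Q = -3154$ ($Q = 83 \left(-38\right) = -3154$)
$\sqrt{F + Q} = \sqrt{- \frac{1803346}{73} - 3154} = \sqrt{- \frac{2033588}{73}} = \frac{2 i \sqrt{37112981}}{73}$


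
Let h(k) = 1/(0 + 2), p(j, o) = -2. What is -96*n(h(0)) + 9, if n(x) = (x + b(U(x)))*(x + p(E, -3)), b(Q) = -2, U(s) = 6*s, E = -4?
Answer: -207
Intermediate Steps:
h(k) = ½ (h(k) = 1/2 = ½)
n(x) = (-2 + x)² (n(x) = (x - 2)*(x - 2) = (-2 + x)*(-2 + x) = (-2 + x)²)
-96*n(h(0)) + 9 = -96*(4 + (½)² - 4*½) + 9 = -96*(4 + ¼ - 2) + 9 = -96*9/4 + 9 = -216 + 9 = -207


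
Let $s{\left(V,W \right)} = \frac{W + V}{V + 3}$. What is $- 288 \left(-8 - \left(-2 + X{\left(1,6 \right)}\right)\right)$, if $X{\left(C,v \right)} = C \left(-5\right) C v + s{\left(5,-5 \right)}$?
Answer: $-6912$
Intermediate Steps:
$s{\left(V,W \right)} = \frac{V + W}{3 + V}$
$X{\left(C,v \right)} = - 5 v C^{2}$ ($X{\left(C,v \right)} = C \left(-5\right) C v + \frac{5 - 5}{3 + 5} = - 5 C C v + \frac{1}{8} \cdot 0 = - 5 C^{2} v + \frac{1}{8} \cdot 0 = - 5 v C^{2} + 0 = - 5 v C^{2}$)
$- 288 \left(-8 - \left(-2 + X{\left(1,6 \right)}\right)\right) = - 288 \left(-8 - \left(-2 - 30 \cdot 1^{2}\right)\right) = - 288 \left(-8 - \left(-2 - 30 \cdot 1\right)\right) = - 288 \left(-8 - \left(-2 - 30\right)\right) = - 288 \left(-8 - -32\right) = - 288 \left(-8 + 32\right) = \left(-288\right) 24 = -6912$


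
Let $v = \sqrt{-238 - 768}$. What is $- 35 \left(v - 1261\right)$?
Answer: $44135 - 35 i \sqrt{1006} \approx 44135.0 - 1110.1 i$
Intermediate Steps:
$v = i \sqrt{1006}$ ($v = \sqrt{-1006} = i \sqrt{1006} \approx 31.717 i$)
$- 35 \left(v - 1261\right) = - 35 \left(i \sqrt{1006} - 1261\right) = - 35 \left(-1261 + i \sqrt{1006}\right) = 44135 - 35 i \sqrt{1006}$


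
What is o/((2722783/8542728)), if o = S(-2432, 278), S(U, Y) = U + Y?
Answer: -18401036112/2722783 ≈ -6758.2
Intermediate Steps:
o = -2154 (o = -2432 + 278 = -2154)
o/((2722783/8542728)) = -2154/(2722783/8542728) = -2154/(2722783*(1/8542728)) = -2154/2722783/8542728 = -2154*8542728/2722783 = -18401036112/2722783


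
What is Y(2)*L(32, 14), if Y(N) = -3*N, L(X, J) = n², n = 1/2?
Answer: -3/2 ≈ -1.5000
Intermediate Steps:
n = ½ ≈ 0.50000
L(X, J) = ¼ (L(X, J) = (½)² = ¼)
Y(2)*L(32, 14) = -3*2*(¼) = -6*¼ = -3/2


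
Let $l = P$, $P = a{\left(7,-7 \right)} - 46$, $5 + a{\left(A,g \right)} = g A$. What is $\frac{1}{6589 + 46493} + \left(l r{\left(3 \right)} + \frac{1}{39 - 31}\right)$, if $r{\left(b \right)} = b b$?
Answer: $- \frac{191068655}{212328} \approx -899.88$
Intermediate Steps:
$a{\left(A,g \right)} = -5 + A g$ ($a{\left(A,g \right)} = -5 + g A = -5 + A g$)
$P = -100$ ($P = \left(-5 + 7 \left(-7\right)\right) - 46 = \left(-5 - 49\right) - 46 = -54 - 46 = -100$)
$l = -100$
$r{\left(b \right)} = b^{2}$
$\frac{1}{6589 + 46493} + \left(l r{\left(3 \right)} + \frac{1}{39 - 31}\right) = \frac{1}{6589 + 46493} + \left(- 100 \cdot 3^{2} + \frac{1}{39 - 31}\right) = \frac{1}{53082} + \left(\left(-100\right) 9 + \frac{1}{8}\right) = \frac{1}{53082} + \left(-900 + \frac{1}{8}\right) = \frac{1}{53082} - \frac{7199}{8} = - \frac{191068655}{212328}$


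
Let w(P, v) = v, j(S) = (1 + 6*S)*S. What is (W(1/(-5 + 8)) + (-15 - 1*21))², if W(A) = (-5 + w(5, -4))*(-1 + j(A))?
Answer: 1296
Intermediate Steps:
j(S) = S*(1 + 6*S)
W(A) = 9 - 9*A*(1 + 6*A) (W(A) = (-5 - 4)*(-1 + A*(1 + 6*A)) = -9*(-1 + A*(1 + 6*A)) = 9 - 9*A*(1 + 6*A))
(W(1/(-5 + 8)) + (-15 - 1*21))² = ((9 - 9*(1 + 6/(-5 + 8))/(-5 + 8)) + (-15 - 1*21))² = ((9 - 9*(1 + 6/3)/3) + (-15 - 21))² = ((9 - 9*⅓*(1 + 6*(⅓))) - 36)² = ((9 - 9*⅓*(1 + 2)) - 36)² = ((9 - 9*⅓*3) - 36)² = ((9 - 9) - 36)² = (0 - 36)² = (-36)² = 1296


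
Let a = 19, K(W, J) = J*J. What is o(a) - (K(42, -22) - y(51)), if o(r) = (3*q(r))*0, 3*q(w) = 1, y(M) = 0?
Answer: -484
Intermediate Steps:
K(W, J) = J**2
q(w) = 1/3 (q(w) = (1/3)*1 = 1/3)
o(r) = 0 (o(r) = (3*(1/3))*0 = 1*0 = 0)
o(a) - (K(42, -22) - y(51)) = 0 - ((-22)**2 - 1*0) = 0 - (484 + 0) = 0 - 1*484 = 0 - 484 = -484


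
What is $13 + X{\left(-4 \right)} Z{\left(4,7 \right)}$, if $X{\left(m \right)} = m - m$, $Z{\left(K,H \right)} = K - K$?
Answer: $13$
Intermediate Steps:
$Z{\left(K,H \right)} = 0$
$X{\left(m \right)} = 0$
$13 + X{\left(-4 \right)} Z{\left(4,7 \right)} = 13 + 0 \cdot 0 = 13 + 0 = 13$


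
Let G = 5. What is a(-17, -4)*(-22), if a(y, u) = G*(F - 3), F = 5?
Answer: -220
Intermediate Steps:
a(y, u) = 10 (a(y, u) = 5*(5 - 3) = 5*2 = 10)
a(-17, -4)*(-22) = 10*(-22) = -220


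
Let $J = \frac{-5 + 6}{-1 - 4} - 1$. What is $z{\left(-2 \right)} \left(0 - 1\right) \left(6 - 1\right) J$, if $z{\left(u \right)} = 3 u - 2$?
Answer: $-48$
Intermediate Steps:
$z{\left(u \right)} = -2 + 3 u$
$J = - \frac{6}{5}$ ($J = 1 \frac{1}{-5} - 1 = 1 \left(- \frac{1}{5}\right) - 1 = - \frac{1}{5} - 1 = - \frac{6}{5} \approx -1.2$)
$z{\left(-2 \right)} \left(0 - 1\right) \left(6 - 1\right) J = \left(-2 + 3 \left(-2\right)\right) \left(0 - 1\right) \left(6 - 1\right) \left(- \frac{6}{5}\right) = \left(-2 - 6\right) \left(\left(-1\right) 5\right) \left(- \frac{6}{5}\right) = \left(-8\right) \left(-5\right) \left(- \frac{6}{5}\right) = 40 \left(- \frac{6}{5}\right) = -48$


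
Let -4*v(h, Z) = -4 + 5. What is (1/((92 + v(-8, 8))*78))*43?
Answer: 86/14313 ≈ 0.0060085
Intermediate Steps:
v(h, Z) = -¼ (v(h, Z) = -(-4 + 5)/4 = -¼*1 = -¼)
(1/((92 + v(-8, 8))*78))*43 = (1/((92 - ¼)*78))*43 = ((1/78)/(367/4))*43 = ((4/367)*(1/78))*43 = (2/14313)*43 = 86/14313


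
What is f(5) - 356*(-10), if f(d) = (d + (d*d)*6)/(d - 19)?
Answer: 49685/14 ≈ 3548.9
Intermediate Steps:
f(d) = (d + 6*d²)/(-19 + d) (f(d) = (d + d²*6)/(-19 + d) = (d + 6*d²)/(-19 + d))
f(5) - 356*(-10) = 5*(1 + 6*5)/(-19 + 5) - 356*(-10) = 5*(1 + 30)/(-14) + 3560 = 5*(-1/14)*31 + 3560 = -155/14 + 3560 = 49685/14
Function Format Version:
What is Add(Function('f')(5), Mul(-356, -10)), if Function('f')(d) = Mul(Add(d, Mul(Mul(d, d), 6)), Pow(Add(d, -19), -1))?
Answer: Rational(49685, 14) ≈ 3548.9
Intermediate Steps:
Function('f')(d) = Mul(Pow(Add(-19, d), -1), Add(d, Mul(6, Pow(d, 2)))) (Function('f')(d) = Mul(Add(d, Mul(Pow(d, 2), 6)), Pow(Add(-19, d), -1)) = Mul(Add(d, Mul(6, Pow(d, 2))), Pow(Add(-19, d), -1)) = Mul(Pow(Add(-19, d), -1), Add(d, Mul(6, Pow(d, 2)))))
Add(Function('f')(5), Mul(-356, -10)) = Add(Mul(5, Pow(Add(-19, 5), -1), Add(1, Mul(6, 5))), Mul(-356, -10)) = Add(Mul(5, Pow(-14, -1), Add(1, 30)), 3560) = Add(Mul(5, Rational(-1, 14), 31), 3560) = Add(Rational(-155, 14), 3560) = Rational(49685, 14)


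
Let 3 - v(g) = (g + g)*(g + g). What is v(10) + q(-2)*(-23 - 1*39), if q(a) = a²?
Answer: -645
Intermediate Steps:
v(g) = 3 - 4*g² (v(g) = 3 - (g + g)*(g + g) = 3 - 2*g*2*g = 3 - 4*g²)
v(10) + q(-2)*(-23 - 1*39) = (3 - 4*10²) + (-2)²*(-23 - 1*39) = (3 - 4*100) + 4*(-23 - 39) = (3 - 400) + 4*(-62) = -397 - 248 = -645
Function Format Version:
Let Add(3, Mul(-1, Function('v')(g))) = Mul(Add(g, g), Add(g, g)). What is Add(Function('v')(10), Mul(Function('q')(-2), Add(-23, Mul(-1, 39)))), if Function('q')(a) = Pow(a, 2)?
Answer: -645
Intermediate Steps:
Function('v')(g) = Add(3, Mul(-4, Pow(g, 2))) (Function('v')(g) = Add(3, Mul(-1, Mul(Add(g, g), Add(g, g)))) = Add(3, Mul(-1, Mul(Mul(2, g), Mul(2, g)))) = Add(3, Mul(-1, Mul(4, Pow(g, 2)))) = Add(3, Mul(-4, Pow(g, 2))))
Add(Function('v')(10), Mul(Function('q')(-2), Add(-23, Mul(-1, 39)))) = Add(Add(3, Mul(-4, Pow(10, 2))), Mul(Pow(-2, 2), Add(-23, Mul(-1, 39)))) = Add(Add(3, Mul(-4, 100)), Mul(4, Add(-23, -39))) = Add(Add(3, -400), Mul(4, -62)) = Add(-397, -248) = -645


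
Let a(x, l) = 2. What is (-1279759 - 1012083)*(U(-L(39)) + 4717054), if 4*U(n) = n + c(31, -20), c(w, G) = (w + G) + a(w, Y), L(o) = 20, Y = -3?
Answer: -21621476925489/2 ≈ -1.0811e+13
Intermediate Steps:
c(w, G) = 2 + G + w (c(w, G) = (w + G) + 2 = (G + w) + 2 = 2 + G + w)
U(n) = 13/4 + n/4 (U(n) = (n + (2 - 20 + 31))/4 = (n + 13)/4 = (13 + n)/4 = 13/4 + n/4)
(-1279759 - 1012083)*(U(-L(39)) + 4717054) = (-1279759 - 1012083)*((13/4 + (-1*20)/4) + 4717054) = -2291842*((13/4 + (¼)*(-20)) + 4717054) = -2291842*((13/4 - 5) + 4717054) = -2291842*(-7/4 + 4717054) = -2291842*18868209/4 = -21621476925489/2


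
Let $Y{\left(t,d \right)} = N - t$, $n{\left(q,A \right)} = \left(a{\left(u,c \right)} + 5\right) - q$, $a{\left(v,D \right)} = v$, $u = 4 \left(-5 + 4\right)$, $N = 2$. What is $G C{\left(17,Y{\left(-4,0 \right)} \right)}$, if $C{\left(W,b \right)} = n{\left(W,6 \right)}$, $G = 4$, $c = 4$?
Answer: $-64$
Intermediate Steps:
$u = -4$ ($u = 4 \left(-1\right) = -4$)
$n{\left(q,A \right)} = 1 - q$ ($n{\left(q,A \right)} = \left(-4 + 5\right) - q = 1 - q$)
$Y{\left(t,d \right)} = 2 - t$
$C{\left(W,b \right)} = 1 - W$
$G C{\left(17,Y{\left(-4,0 \right)} \right)} = 4 \left(1 - 17\right) = 4 \left(-16\right) = -64$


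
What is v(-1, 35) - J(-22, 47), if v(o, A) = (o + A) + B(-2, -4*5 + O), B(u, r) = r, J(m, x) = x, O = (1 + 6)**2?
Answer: 16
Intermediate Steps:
O = 49 (O = 7**2 = 49)
v(o, A) = 29 + A + o (v(o, A) = (o + A) + (-4*5 + 49) = (A + o) + (-20 + 49) = (A + o) + 29 = 29 + A + o)
v(-1, 35) - J(-22, 47) = (29 + 35 - 1) - 1*47 = 63 - 47 = 16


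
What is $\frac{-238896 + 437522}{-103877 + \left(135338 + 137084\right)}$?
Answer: $\frac{198626}{168545} \approx 1.1785$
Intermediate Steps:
$\frac{-238896 + 437522}{-103877 + \left(135338 + 137084\right)} = \frac{198626}{-103877 + 272422} = \frac{198626}{168545}$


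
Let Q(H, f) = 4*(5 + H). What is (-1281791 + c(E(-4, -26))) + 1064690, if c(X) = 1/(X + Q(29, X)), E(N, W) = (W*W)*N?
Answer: -557515369/2568 ≈ -2.1710e+5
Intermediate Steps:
E(N, W) = N*W**2 (E(N, W) = W**2*N = N*W**2)
Q(H, f) = 20 + 4*H
c(X) = 1/(136 + X) (c(X) = 1/(X + (20 + 4*29)) = 1/(X + (20 + 116)) = 1/(X + 136) = 1/(136 + X))
(-1281791 + c(E(-4, -26))) + 1064690 = (-1281791 + 1/(136 - 4*(-26)**2)) + 1064690 = (-1281791 + 1/(136 - 4*676)) + 1064690 = (-1281791 + 1/(136 - 2704)) + 1064690 = (-1281791 + 1/(-2568)) + 1064690 = (-1281791 - 1/2568) + 1064690 = -3291639289/2568 + 1064690 = -557515369/2568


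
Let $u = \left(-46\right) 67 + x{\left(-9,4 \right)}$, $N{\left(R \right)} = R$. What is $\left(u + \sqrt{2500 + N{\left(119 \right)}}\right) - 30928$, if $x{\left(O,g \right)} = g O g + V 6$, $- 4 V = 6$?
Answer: $-34163 + 3 \sqrt{291} \approx -34112.0$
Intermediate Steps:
$V = - \frac{3}{2}$ ($V = \left(- \frac{1}{4}\right) 6 = - \frac{3}{2} \approx -1.5$)
$x{\left(O,g \right)} = -9 + O g^{2}$ ($x{\left(O,g \right)} = g O g - 9 = O g g - 9 = O g^{2} - 9 = -9 + O g^{2}$)
$u = -3235$ ($u = \left(-46\right) 67 - \left(9 + 9 \cdot 4^{2}\right) = -3082 - 153 = -3235$)
$\left(u + \sqrt{2500 + N{\left(119 \right)}}\right) - 30928 = \left(-3235 + \sqrt{2500 + 119}\right) - 30928 = \left(-3235 + \sqrt{2619}\right) - 30928 = \left(-3235 + 3 \sqrt{291}\right) - 30928 = -34163 + 3 \sqrt{291}$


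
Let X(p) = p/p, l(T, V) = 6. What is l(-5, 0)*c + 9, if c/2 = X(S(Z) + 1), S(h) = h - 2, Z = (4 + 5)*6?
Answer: 21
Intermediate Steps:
Z = 54 (Z = 9*6 = 54)
S(h) = -2 + h
X(p) = 1
c = 2 (c = 2*1 = 2)
l(-5, 0)*c + 9 = 6*2 + 9 = 12 + 9 = 21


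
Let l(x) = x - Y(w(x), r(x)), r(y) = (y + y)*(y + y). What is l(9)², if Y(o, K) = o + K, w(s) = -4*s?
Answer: 77841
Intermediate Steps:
r(y) = 4*y² (r(y) = (2*y)*(2*y) = 4*y²)
Y(o, K) = K + o
l(x) = -4*x² + 5*x (l(x) = x - (4*x² - 4*x) = x - (-4*x + 4*x²) = x + (-4*x² + 4*x) = -4*x² + 5*x)
l(9)² = (9*(5 - 4*9))² = (9*(5 - 36))² = (9*(-31))² = (-279)² = 77841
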